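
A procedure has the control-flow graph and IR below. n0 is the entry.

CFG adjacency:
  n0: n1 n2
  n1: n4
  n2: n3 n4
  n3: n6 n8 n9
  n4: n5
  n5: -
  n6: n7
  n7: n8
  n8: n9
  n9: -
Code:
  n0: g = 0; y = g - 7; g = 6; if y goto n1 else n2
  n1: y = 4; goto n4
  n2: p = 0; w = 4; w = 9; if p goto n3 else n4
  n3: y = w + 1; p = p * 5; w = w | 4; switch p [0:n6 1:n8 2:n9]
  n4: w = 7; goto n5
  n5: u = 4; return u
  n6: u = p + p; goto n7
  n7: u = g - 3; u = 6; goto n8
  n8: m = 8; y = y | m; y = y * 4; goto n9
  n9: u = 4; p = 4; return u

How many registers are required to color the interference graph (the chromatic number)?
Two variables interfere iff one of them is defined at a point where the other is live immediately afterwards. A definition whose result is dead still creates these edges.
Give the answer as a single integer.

Answer: 4

Analysis:
Per-block:
  n0: def={g,y} ue=∅
  n1: def={y} ue=∅
  n2: def={p,w} ue=∅
  n3: def={p,w,y} ue={p,w}
  n4: def={w} ue=∅
  n5: def={u} ue=∅
  n6: def={u} ue={p}
  n7: def={u} ue={g}
  n8: def={m,y} ue={y}
  n9: def={p,u} ue=∅

Liveness:
  n0 li=∅ lo={g}
  n1 li=∅ lo=∅
  n2 li={g} lo={g,p,w}
  n3 li={g,p,w} lo={g,p,y}
  n4 li=∅ lo=∅
  n5 li=∅ lo=∅
  n6 li={g,p,y} lo={g,y}
  n7 li={g,y} lo={y}
  n8 li={y} lo=∅
  n9 li=∅ lo=∅

Conflict graph:
  g: {p,u,w,y}
  m: {y}
  p: {g,u,w,y}
  u: {g,p,y}
  w: {g,p,y}
  y: {g,m,p,u,w}

Colouring:
  clique {g,p,u,y} ⇒ need ≥ 4
  4-colouring: r0={y}  r1={g,m}  r2={p}  r3={u,w}
  χ = 4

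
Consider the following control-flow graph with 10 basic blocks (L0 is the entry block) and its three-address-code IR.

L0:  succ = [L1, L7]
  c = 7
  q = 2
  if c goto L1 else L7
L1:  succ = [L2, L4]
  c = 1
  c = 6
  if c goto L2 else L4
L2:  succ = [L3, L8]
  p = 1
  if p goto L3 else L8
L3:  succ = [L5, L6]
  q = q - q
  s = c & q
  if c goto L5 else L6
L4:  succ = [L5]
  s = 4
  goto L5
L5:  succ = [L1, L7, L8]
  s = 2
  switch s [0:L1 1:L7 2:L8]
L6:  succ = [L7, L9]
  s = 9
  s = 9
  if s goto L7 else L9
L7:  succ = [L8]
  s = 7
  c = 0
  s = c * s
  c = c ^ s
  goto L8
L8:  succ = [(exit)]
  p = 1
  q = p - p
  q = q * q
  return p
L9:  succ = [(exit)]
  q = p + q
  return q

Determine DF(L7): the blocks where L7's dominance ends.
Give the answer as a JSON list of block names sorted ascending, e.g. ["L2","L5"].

Answer: ["L8"]

Derivation:
idom tree: L1←L0 L2←L1 L3←L2 L4←L1 L5←L1 L6←L3 L7←L0 L8←L0 L9←L6
Dom at joins:
  L1: preds {L0,L5}: {L0} ∩ {L0,L1,L5} = {L0}; idom=L0
  L5: preds {L3,L4}: {L0,L1,L2,L3} ∩ {L0,L1,L4} = {L0,L1}; idom=L1
  L7: preds {L0,L5,L6}: {L0} ∩ {L0,L1,L5} ∩ {L0,L1,L2,L3,L6} = {L0}; idom=L0
  L8: preds {L2,L5,L7}: {L0,L1,L2} ∩ {L0,L1,L5} ∩ {L0,L7} = {L0}; idom=L0

Frontier:
  L1←L0: walk · to L0
  L1←L5: walk L5→L1 to L0
  L5←L3: walk L3→L2 to L1
  L5←L4: walk L4 to L1
  L7←L0: walk · to L0
  L7←L5: walk L5→L1 to L0
  L7←L6: walk L6→L3→L2→L1 to L0
  L8←L2: walk L2→L1 to L0
  L8←L5: walk L5→L1 to L0
  L8←L7: walk L7 to L0
  DF(L0)=∅
  DF(L1)={L1,L7,L8}
  DF(L2)={L5,L7,L8}
  DF(L3)={L5,L7}
  DF(L4)={L5}
  DF(L5)={L1,L7,L8}
  DF(L6)={L7}
  DF(L7)={L8}
  DF(L8)=∅
  DF(L9)=∅

DF(L7) = ["L8"]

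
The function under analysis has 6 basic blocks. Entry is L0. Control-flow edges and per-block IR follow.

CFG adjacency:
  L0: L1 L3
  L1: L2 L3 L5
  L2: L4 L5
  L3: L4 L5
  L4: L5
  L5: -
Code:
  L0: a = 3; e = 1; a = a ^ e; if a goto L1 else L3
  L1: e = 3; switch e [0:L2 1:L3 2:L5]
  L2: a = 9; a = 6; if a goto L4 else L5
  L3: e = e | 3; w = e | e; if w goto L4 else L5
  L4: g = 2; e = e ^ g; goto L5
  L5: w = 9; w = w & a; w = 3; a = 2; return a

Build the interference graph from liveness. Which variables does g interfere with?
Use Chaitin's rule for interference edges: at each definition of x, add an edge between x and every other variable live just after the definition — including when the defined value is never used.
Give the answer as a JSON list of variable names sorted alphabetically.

Answer: ["a", "e"]

Working:
Per-block:
  L0: {a,e} / ∅
  L1: {e} / ∅
  L2: {a} / ∅
  L3: {e,w} / {e}
  L4: {e,g} / {e}
  L5: {a,w} / {a}

Backward fixpoint:
  live L0: ∅→{a,e}
  live L1: {a}→{a,e}
  live L2: {e}→{a,e}
  live L3: {a,e}→{a,e}
  live L4: {a,e}→{a}
  live L5: {a}→∅

Conflict graph:
  a — {e,g,w}
  e — {a,g,w}
  g — {a,e}
  w — {a,e}

N(g) = ["a", "e"]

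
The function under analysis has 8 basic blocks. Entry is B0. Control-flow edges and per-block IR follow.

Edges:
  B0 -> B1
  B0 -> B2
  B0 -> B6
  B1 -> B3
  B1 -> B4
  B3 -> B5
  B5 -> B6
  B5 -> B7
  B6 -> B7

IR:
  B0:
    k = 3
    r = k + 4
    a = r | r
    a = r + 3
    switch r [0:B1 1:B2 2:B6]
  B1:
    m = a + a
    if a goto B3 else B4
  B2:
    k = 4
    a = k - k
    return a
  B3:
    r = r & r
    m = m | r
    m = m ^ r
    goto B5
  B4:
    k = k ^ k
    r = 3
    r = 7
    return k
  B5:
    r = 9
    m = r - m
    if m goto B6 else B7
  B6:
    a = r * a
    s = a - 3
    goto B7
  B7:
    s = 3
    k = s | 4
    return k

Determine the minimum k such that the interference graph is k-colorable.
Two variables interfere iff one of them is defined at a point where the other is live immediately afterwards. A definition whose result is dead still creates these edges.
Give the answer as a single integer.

def/use:
  B0: {a,k,r} / ∅
  B1: {m} / {a}
  B2: {a,k} / ∅
  B3: {m,r} / {m,r}
  B4: {k,r} / {k}
  B5: {m,r} / {m}
  B6: {a,s} / {a,r}
  B7: {k,s} / ∅

Liveness:
  live B0: ∅→{a,k,r}
  live B1: {a,k,r}→{a,k,m,r}
  live B2: ∅→∅
  live B3: {a,m,r}→{a,m}
  live B4: {k}→∅
  live B5: {a,m}→{a,r}
  live B6: {a,r}→∅
  live B7: ∅→∅

Conflict graph:
  a: {k,m,r}
  k: {a,m,r}
  m: {a,k,r}
  r: {a,k,m}
  s: ∅

Chromatic number:
  {a,k,m,r} pairwise interfere (4-clique) ⇒ χ ≥ 4
  4-colouring: R0={a,s}  R1={k}  R2={m}  R3={r}
  χ = 4

Answer: 4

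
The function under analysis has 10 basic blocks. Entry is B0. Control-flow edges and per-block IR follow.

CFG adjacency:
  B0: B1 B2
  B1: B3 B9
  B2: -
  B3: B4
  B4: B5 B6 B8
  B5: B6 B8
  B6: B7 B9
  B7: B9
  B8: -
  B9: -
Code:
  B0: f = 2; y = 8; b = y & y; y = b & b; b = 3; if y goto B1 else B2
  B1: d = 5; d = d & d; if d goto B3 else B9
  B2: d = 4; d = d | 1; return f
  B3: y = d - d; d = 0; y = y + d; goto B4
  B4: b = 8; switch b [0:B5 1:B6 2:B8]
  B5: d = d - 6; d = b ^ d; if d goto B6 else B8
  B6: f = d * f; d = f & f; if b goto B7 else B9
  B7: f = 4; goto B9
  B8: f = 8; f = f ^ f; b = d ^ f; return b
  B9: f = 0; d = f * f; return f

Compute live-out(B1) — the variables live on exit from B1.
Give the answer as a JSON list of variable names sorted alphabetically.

Answer: ["d", "f"]

Derivation:
def/use:
  B0 def {b,f,y} use ∅
  B1 def {d} use ∅
  B2 def {d} use {f}
  B3 def {d,y} use {d}
  B4 def {b} use ∅
  B5 def {d} use {b,d}
  B6 def {d,f} use {b,d,f}
  B7 def {f} use ∅
  B8 def {b,f} use {d}
  B9 def {d,f} use ∅

Backward fixpoint:
  B0: in=∅ out={f}
  B1: in={f} out={d,f}
  B2: in={f} out=∅
  B3: in={d,f} out={d,f}
  B4: in={d,f} out={b,d,f}
  B5: in={b,d,f} out={b,d,f}
  B6: in={b,d,f} out=∅
  B7: in=∅ out=∅
  B8: in={d} out=∅
  B9: in=∅ out=∅

live-out(B1) = ["d", "f"]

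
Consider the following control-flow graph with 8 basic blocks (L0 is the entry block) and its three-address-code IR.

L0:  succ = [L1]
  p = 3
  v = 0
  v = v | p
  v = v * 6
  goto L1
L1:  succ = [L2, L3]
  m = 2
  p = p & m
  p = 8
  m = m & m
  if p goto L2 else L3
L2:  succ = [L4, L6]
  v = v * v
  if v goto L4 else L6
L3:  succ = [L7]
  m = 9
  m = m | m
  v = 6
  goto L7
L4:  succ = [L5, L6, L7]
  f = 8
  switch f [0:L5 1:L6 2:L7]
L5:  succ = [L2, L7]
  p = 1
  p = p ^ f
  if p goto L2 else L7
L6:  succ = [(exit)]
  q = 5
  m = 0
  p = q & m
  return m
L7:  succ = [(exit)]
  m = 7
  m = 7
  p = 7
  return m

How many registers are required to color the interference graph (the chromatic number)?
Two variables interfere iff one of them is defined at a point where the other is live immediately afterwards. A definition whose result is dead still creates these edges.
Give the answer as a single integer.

def/use:
  L0: def={p,v} ue=∅
  L1: def={m,p} ue={p}
  L2: def={v} ue={v}
  L3: def={m,v} ue=∅
  L4: def={f} ue=∅
  L5: def={p} ue={f}
  L6: def={m,p,q} ue=∅
  L7: def={m,p} ue=∅

Backward fixpoint:
  L0: in=∅ out={p,v}
  L1: in={p,v} out={v}
  L2: in={v} out={v}
  L3: in=∅ out=∅
  L4: in={v} out={f,v}
  L5: in={f,v} out={v}
  L6: in=∅ out=∅
  L7: in=∅ out=∅

Interfere edges:
  f: {p,v}
  m: {p,q,v}
  p: {f,m,v}
  q: {m}
  v: {f,m,p}

Colouring:
  lower bound: {f,p,v} mutually conflict ⇒ χ ≥ 3
  assign f→R0 m→R0 p→R1 q→R1 v→R2 — no edge inside a register ⇒ χ ≤ 3
  χ = 3

Answer: 3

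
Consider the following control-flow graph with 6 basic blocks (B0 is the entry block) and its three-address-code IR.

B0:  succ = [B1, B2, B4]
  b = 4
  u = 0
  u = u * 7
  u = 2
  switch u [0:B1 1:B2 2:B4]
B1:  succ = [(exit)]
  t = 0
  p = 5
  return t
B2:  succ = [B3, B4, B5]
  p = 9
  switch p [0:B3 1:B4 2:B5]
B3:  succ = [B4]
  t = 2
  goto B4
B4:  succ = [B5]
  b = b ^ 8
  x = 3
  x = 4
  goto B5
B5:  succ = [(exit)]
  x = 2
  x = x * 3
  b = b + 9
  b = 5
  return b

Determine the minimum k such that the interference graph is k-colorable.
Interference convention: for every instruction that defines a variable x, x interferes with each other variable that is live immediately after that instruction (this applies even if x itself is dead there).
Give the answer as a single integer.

Block summaries:
  B0 def {b,u} use ∅
  B1 def {p,t} use ∅
  B2 def {p} use ∅
  B3 def {t} use ∅
  B4 def {b,x} use {b}
  B5 def {b,x} use {b}

Liveness:
  B0: in=∅ out={b}
  B1: in=∅ out=∅
  B2: in={b} out={b}
  B3: in={b} out={b}
  B4: in={b} out={b}
  B5: in={b} out=∅

Interference:
  b — {p,t,u,x}
  p — {b,t}
  t — {b,p}
  u — {b}
  x — {b}

Colouring:
  {b,p,t} pairwise interfere (3-clique) ⇒ χ ≥ 3
  3-colouring: r0={b}  r1={p,u,x}  r2={t}
  χ = 3

Answer: 3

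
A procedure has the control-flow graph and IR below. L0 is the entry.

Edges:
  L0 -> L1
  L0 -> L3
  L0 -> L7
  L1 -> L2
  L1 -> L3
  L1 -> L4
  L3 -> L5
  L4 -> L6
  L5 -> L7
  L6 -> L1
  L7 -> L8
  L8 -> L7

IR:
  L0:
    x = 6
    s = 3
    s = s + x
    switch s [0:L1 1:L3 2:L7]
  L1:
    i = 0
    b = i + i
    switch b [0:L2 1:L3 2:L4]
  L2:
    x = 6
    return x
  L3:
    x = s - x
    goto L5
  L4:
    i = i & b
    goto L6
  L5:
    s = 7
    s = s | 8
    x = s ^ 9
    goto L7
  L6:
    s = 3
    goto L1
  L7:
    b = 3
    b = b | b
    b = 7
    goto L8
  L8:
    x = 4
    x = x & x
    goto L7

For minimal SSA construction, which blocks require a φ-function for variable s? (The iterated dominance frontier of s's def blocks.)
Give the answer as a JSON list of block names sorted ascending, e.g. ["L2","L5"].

Answer: ["L1", "L3", "L7"]

Analysis:
idom tree: L1←L0 L2←L1 L3←L0 L4←L1 L5←L3 L6←L4 L7←L0 L8←L7
Dom at joins:
  L1: preds {L0,L6}: {L0} ∩ {L0,L1,L4,L6} = {L0}; idom=L0
  L3: preds {L0,L1}: {L0} ∩ {L0,L1} = {L0}; idom=L0
  L7: preds {L0,L5,L8}: {L0} ∩ {L0,L3,L5} ∩ {L0,L7,L8} = {L0}; idom=L0

Frontier:
  join L1 pred L0: · stop@L0
  join L1 pred L6: L6→L4→L1 stop@L0
  join L3 pred L0: · stop@L0
  join L3 pred L1: L1 stop@L0
  join L7 pred L0: · stop@L0
  join L7 pred L5: L5→L3 stop@L0
  join L7 pred L8: L8→L7 stop@L0
  L0: DF=∅
  L1: DF={L1,L3}
  L2: DF=∅
  L3: DF={L7}
  L4: DF={L1}
  L5: DF={L7}
  L6: DF={L1}
  L7: DF={L7}
  L8: DF={L7}

φ for s: defs {L0,L5,L6}
  DF⁺ = {L1,L3,L7}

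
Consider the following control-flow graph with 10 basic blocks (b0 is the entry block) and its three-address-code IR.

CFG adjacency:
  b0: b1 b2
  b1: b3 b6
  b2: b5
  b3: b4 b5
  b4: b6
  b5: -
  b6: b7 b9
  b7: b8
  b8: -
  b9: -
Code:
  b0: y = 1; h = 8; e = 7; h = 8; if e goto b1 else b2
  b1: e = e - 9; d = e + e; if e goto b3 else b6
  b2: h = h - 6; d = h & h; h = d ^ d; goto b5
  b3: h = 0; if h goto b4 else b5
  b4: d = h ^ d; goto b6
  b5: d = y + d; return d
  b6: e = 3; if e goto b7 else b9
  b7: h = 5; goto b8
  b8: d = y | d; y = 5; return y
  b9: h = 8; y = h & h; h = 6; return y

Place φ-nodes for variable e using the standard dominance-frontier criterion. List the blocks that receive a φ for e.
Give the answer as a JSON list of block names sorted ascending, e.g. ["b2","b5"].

idom tree: b1←b0 b2←b0 b3←b1 b4←b3 b5←b0 b6←b1 b7←b6 b8←b7 b9←b6
Join-block Dom:
  b5: preds {b2,b3}: {b0,b2} ∩ {b0,b1,b3} = {b0}; idom=b0
  b6: preds {b1,b4}: {b0,b1} ∩ {b0,b1,b3,b4} = {b0,b1}; idom=b1

DF derivation:
  b5←b2: walk b2 to b0
  b5←b3: walk b3→b1 to b0
  b6←b1: walk · to b1
  b6←b4: walk b4→b3 to b1
  b0 → ∅
  b1 → {b5}
  b2 → {b5}
  b3 → {b5,b6}
  b4 → {b6}
  b5 → ∅
  b6 → ∅
  b7 → ∅
  b8 → ∅
  b9 → ∅

φ for e: defs {b0,b1,b6}
  DF⁺ = {b5}

Answer: ["b5"]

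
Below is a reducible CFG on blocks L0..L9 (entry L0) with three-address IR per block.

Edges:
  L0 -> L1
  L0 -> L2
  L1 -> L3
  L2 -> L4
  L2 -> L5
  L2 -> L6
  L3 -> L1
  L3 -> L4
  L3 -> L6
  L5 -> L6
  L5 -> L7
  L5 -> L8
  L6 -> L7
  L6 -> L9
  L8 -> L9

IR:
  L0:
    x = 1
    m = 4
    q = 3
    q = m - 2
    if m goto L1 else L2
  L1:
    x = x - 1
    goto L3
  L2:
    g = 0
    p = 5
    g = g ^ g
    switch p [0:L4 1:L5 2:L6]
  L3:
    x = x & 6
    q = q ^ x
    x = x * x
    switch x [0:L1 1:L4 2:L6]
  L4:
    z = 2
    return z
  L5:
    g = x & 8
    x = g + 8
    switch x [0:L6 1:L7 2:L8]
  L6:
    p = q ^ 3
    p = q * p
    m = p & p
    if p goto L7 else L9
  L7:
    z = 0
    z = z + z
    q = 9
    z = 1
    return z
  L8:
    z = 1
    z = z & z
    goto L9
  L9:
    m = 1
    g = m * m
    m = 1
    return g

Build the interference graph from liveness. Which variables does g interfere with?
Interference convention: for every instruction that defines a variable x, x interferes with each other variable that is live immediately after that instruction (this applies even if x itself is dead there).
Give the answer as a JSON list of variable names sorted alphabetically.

def/use:
  L0: {m,q,x} / ∅
  L1: {x} / {x}
  L2: {g,p} / ∅
  L3: {q,x} / {q,x}
  L4: {z} / ∅
  L5: {g,x} / {x}
  L6: {m,p} / {q}
  L7: {q,z} / ∅
  L8: {z} / ∅
  L9: {g,m} / ∅

Backward fixpoint:
  L0: in=∅ out={q,x}
  L1: in={q,x} out={q,x}
  L2: in={q,x} out={q,x}
  L3: in={q,x} out={q,x}
  L4: in=∅ out=∅
  L5: in={q,x} out={q}
  L6: in={q} out=∅
  L7: in=∅ out=∅
  L8: in=∅ out=∅
  L9: in=∅ out=∅

Interfere edges:
  g — {m,p,q,x}
  m — {g,p,q,x}
  p — {g,m,q,x}
  q — {g,m,p,x}
  x — {g,m,p,q}
  z — ∅

N(g) = ["m", "p", "q", "x"]

Answer: ["m", "p", "q", "x"]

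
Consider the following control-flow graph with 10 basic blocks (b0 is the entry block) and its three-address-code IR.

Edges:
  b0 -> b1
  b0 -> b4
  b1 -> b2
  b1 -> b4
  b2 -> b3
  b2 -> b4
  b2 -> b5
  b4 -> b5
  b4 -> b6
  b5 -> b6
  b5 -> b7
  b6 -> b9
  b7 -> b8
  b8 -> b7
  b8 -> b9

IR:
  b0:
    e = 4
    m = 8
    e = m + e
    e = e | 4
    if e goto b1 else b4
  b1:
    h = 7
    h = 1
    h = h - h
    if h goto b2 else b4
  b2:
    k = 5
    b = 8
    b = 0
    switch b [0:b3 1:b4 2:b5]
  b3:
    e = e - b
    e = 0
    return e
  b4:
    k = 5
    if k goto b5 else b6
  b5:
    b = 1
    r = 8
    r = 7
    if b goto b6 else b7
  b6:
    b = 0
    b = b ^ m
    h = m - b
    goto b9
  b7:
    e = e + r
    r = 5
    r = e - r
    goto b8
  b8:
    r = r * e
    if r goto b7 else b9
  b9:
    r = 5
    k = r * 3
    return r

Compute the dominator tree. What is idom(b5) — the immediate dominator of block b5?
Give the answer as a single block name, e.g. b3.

idom tree: b1←b0 b2←b1 b3←b2 b4←b0 b5←b0 b6←b0 b7←b5 b8←b7 b9←b0
Join-block Dom:
  b4: preds {b0,b1,b2}: {b0} ∩ {b0,b1} ∩ {b0,b1,b2} = {b0}; idom=b0
  b5: preds {b2,b4}: {b0,b1,b2} ∩ {b0,b4} = {b0}; idom=b0
  b6: preds {b4,b5}: {b0,b4} ∩ {b0,b5} = {b0}; idom=b0
  b7: preds {b5,b8}: {b0,b5} ∩ {b0,b5,b7,b8} = {b0,b5}; idom=b5
  b9: preds {b6,b8}: {b0,b6} ∩ {b0,b5,b7,b8} = {b0}; idom=b0

idom(b5) = b0

Answer: b0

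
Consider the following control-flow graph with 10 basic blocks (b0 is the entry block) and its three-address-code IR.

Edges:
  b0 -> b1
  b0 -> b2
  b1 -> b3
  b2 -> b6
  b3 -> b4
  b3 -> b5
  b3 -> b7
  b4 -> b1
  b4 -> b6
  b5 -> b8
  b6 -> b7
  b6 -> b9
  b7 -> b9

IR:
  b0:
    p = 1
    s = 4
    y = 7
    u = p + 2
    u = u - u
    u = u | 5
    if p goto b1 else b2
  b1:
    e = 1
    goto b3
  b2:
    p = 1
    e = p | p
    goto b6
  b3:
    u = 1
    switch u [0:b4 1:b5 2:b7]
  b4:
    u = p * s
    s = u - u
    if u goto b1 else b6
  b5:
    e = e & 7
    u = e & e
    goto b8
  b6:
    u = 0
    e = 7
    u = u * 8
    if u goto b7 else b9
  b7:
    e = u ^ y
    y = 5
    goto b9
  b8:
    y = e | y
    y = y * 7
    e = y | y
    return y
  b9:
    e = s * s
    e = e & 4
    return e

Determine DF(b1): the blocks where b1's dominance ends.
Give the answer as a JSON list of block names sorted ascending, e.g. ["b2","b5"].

idom tree: b1←b0 b2←b0 b3←b1 b4←b3 b5←b3 b6←b0 b7←b0 b8←b5 b9←b0
Dom at joins:
  b1: preds {b0,b4}: {b0} ∩ {b0,b1,b3,b4} = {b0}; idom=b0
  b6: preds {b2,b4}: {b0,b2} ∩ {b0,b1,b3,b4} = {b0}; idom=b0
  b7: preds {b3,b6}: {b0,b1,b3} ∩ {b0,b6} = {b0}; idom=b0
  b9: preds {b6,b7}: {b0,b6} ∩ {b0,b7} = {b0}; idom=b0

DF walk-up:
  b1←b0: walk · to b0
  b1←b4: walk b4→b3→b1 to b0
  b6←b2: walk b2 to b0
  b6←b4: walk b4→b3→b1 to b0
  b7←b3: walk b3→b1 to b0
  b7←b6: walk b6 to b0
  b9←b6: walk b6 to b0
  b9←b7: walk b7 to b0
  b0: DF=∅
  b1: DF={b1,b6,b7}
  b2: DF={b6}
  b3: DF={b1,b6,b7}
  b4: DF={b1,b6}
  b5: DF=∅
  b6: DF={b7,b9}
  b7: DF={b9}
  b8: DF=∅
  b9: DF=∅

DF(b1) = ["b1", "b6", "b7"]

Answer: ["b1", "b6", "b7"]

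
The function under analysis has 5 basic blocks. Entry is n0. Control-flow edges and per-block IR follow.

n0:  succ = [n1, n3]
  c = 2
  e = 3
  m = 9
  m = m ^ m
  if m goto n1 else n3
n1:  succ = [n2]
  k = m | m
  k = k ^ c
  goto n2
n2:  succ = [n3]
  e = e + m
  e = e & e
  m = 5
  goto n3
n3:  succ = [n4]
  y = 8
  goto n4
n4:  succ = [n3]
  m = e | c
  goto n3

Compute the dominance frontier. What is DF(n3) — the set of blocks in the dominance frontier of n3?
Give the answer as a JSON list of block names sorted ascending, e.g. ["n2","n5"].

Answer: ["n3"]

Working:
idom tree: n1←n0 n2←n1 n3←n0 n4←n3
Dom at joins:
  n3: preds {n0,n2,n4}: {n0} ∩ {n0,n1,n2} ∩ {n0,n3,n4} = {n0}; idom=n0

DF derivation:
  n3←n0: walk · to n0
  n3←n2: walk n2→n1 to n0
  n3←n4: walk n4→n3 to n0
  DF(n0)=∅
  DF(n1)={n3}
  DF(n2)={n3}
  DF(n3)={n3}
  DF(n4)={n3}

DF(n3) = ["n3"]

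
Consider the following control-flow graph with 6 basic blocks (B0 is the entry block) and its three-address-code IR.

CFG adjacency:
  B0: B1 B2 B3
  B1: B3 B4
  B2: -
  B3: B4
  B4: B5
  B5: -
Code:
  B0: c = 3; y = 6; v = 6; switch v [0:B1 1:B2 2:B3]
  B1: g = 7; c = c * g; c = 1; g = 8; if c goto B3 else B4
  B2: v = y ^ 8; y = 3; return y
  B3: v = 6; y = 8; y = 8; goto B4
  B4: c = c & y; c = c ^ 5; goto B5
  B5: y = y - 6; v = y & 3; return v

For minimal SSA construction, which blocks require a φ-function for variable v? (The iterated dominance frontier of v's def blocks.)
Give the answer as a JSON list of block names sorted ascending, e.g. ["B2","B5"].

idom tree: B1←B0 B2←B0 B3←B0 B4←B0 B5←B4
Dom at joins:
  B3: preds {B0,B1}: {B0} ∩ {B0,B1} = {B0}; idom=B0
  B4: preds {B1,B3}: {B0,B1} ∩ {B0,B3} = {B0}; idom=B0

DF walk-up:
  join B3 pred B0: · stop@B0
  join B3 pred B1: B1 stop@B0
  join B4 pred B1: B1 stop@B0
  join B4 pred B3: B3 stop@B0
  DF(B0)=∅
  DF(B1)={B3,B4}
  DF(B2)=∅
  DF(B3)={B4}
  DF(B4)=∅
  DF(B5)=∅

φ for v: defs {B0,B2,B3,B5}
  DF⁺ = {B4}

Answer: ["B4"]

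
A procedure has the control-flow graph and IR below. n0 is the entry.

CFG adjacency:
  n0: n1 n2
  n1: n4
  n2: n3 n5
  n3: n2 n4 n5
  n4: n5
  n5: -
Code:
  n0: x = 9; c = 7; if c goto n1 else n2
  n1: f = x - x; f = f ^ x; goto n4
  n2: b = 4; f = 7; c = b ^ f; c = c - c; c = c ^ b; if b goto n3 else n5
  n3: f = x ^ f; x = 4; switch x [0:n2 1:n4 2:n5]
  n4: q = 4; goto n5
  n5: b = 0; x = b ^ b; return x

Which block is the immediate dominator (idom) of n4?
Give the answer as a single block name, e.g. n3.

Answer: n0

Analysis:
idom tree: n1←n0 n2←n0 n3←n2 n4←n0 n5←n0
Join-block Dom:
  n2: preds {n0,n3}: {n0} ∩ {n0,n2,n3} = {n0}; idom=n0
  n4: preds {n1,n3}: {n0,n1} ∩ {n0,n2,n3} = {n0}; idom=n0
  n5: preds {n2,n3,n4}: {n0,n2} ∩ {n0,n2,n3} ∩ {n0,n4} = {n0}; idom=n0

idom(n4) = n0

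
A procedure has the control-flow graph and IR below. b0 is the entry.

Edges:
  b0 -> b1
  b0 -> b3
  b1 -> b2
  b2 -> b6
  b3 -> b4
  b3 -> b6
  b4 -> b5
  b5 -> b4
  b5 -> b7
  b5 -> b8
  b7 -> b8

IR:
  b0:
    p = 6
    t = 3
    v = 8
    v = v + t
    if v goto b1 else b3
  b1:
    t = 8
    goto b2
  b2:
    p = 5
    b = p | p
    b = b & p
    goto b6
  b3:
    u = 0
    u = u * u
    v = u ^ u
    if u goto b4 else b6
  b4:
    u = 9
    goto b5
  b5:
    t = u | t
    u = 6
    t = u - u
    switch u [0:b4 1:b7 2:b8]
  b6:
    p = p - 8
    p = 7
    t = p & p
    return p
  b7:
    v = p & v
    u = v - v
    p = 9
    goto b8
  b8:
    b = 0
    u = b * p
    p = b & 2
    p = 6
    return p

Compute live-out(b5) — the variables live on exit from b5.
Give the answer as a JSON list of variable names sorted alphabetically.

Block summaries:
  b0 def {p,t,v} use ∅
  b1 def {t} use ∅
  b2 def {b,p} use ∅
  b3 def {u,v} use ∅
  b4 def {u} use ∅
  b5 def {t,u} use {t,u}
  b6 def {p,t} use {p}
  b7 def {p,u,v} use {p,v}
  b8 def {b,p,u} use {p}

Live sets:
  b0 li=∅ lo={p,t}
  b1 li=∅ lo=∅
  b2 li=∅ lo={p}
  b3 li={p,t} lo={p,t,v}
  b4 li={p,t,v} lo={p,t,u,v}
  b5 li={p,t,u,v} lo={p,t,v}
  b6 li={p} lo=∅
  b7 li={p,v} lo={p}
  b8 li={p} lo=∅

live-out(b5) = ["p", "t", "v"]

Answer: ["p", "t", "v"]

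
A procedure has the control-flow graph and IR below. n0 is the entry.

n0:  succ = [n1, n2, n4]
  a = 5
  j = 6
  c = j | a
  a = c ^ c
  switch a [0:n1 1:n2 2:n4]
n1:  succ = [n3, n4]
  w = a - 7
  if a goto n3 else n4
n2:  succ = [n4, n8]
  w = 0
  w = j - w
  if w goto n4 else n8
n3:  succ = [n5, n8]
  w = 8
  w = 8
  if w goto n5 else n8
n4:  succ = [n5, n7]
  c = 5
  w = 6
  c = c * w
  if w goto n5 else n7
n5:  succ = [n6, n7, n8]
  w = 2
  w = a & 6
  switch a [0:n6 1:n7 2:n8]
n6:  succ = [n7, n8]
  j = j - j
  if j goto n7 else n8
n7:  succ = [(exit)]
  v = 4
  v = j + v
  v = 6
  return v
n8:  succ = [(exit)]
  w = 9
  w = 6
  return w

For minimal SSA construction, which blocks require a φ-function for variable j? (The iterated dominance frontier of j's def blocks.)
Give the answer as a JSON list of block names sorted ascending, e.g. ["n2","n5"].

Answer: ["n7", "n8"]

Analysis:
idom tree: n1←n0 n2←n0 n3←n1 n4←n0 n5←n0 n6←n5 n7←n0 n8←n0
Join-block Dom:
  n4: preds {n0,n1,n2}: {n0} ∩ {n0,n1} ∩ {n0,n2} = {n0}; idom=n0
  n5: preds {n3,n4}: {n0,n1,n3} ∩ {n0,n4} = {n0}; idom=n0
  n7: preds {n4,n5,n6}: {n0,n4} ∩ {n0,n5} ∩ {n0,n5,n6} = {n0}; idom=n0
  n8: preds {n2,n3,n5,n6}: {n0,n2} ∩ {n0,n1,n3} ∩ {n0,n5} ∩ {n0,n5,n6} = {n0}; idom=n0

DF walk-up:
  join n4 pred n0: · stop@n0
  join n4 pred n1: n1 stop@n0
  join n4 pred n2: n2 stop@n0
  join n5 pred n3: n3→n1 stop@n0
  join n5 pred n4: n4 stop@n0
  join n7 pred n4: n4 stop@n0
  join n7 pred n5: n5 stop@n0
  join n7 pred n6: n6→n5 stop@n0
  join n8 pred n2: n2 stop@n0
  join n8 pred n3: n3→n1 stop@n0
  join n8 pred n5: n5 stop@n0
  join n8 pred n6: n6→n5 stop@n0
  n0: DF=∅
  n1: DF={n4,n5,n8}
  n2: DF={n4,n8}
  n3: DF={n5,n8}
  n4: DF={n5,n7}
  n5: DF={n7,n8}
  n6: DF={n7,n8}
  n7: DF=∅
  n8: DF=∅

φ for j: defs {n0,n6}
  DF⁺ = {n7,n8}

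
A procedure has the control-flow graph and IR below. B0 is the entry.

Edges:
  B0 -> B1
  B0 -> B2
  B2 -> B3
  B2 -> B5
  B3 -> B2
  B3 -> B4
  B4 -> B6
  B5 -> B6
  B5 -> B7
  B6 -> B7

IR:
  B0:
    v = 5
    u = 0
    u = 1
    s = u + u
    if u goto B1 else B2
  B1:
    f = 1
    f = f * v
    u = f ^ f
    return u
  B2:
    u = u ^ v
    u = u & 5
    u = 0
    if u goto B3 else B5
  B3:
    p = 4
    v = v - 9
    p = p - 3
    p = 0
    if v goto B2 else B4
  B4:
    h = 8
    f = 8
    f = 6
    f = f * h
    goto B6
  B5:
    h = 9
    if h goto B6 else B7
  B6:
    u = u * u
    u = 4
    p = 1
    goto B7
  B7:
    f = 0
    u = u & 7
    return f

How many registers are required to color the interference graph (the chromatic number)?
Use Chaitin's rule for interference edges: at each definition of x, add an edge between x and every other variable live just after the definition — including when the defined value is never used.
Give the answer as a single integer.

Answer: 3

Working:
def/use:
  B0 def {s,u,v} use ∅
  B1 def {f,u} use {v}
  B2 def {u} use {u,v}
  B3 def {p,v} use {v}
  B4 def {f,h} use ∅
  B5 def {h} use ∅
  B6 def {p,u} use {u}
  B7 def {f,u} use {u}

Live sets:
  B0: in=∅ out={u,v}
  B1: in={v} out=∅
  B2: in={u,v} out={u,v}
  B3: in={u,v} out={u,v}
  B4: in={u} out={u}
  B5: in={u} out={u}
  B6: in={u} out={u}
  B7: in={u} out=∅

Interfere edges:
  f — {h,u,v}
  h — {f,u}
  p — {u,v}
  s — {u,v}
  u — {f,h,p,s,v}
  v — {f,p,s,u}

Registers:
  clique {f,h,u} ⇒ need ≥ 3
  assign f→c2 h→c1 p→c2 s→c2 u→c0 v→c1 — no edge inside a register ⇒ χ ≤ 3
  χ = 3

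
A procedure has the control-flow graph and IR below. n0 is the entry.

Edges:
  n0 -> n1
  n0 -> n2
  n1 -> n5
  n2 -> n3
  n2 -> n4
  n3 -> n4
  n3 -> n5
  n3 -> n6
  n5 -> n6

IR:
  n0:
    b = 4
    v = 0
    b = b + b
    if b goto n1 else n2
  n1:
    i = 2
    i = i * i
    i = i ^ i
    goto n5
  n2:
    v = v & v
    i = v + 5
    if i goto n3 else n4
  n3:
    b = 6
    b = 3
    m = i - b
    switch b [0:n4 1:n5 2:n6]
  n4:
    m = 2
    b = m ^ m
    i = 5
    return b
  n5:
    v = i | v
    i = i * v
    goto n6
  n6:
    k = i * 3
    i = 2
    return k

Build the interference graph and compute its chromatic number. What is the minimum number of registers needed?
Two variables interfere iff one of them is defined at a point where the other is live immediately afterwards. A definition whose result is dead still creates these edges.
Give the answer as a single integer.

Answer: 4

Derivation:
Block summaries:
  n0: def={b,v} ue=∅
  n1: def={i} ue=∅
  n2: def={i,v} ue={v}
  n3: def={b,m} ue={i}
  n4: def={b,i,m} ue=∅
  n5: def={i,v} ue={i,v}
  n6: def={i,k} ue={i}

Liveness:
  live n0: ∅→{v}
  live n1: {v}→{i,v}
  live n2: {v}→{i,v}
  live n3: {i,v}→{i,v}
  live n4: ∅→∅
  live n5: {i,v}→{i}
  live n6: {i}→∅

Interference:
  b: {i,m,v}
  i: {b,k,m,v}
  k: {i}
  m: {b,i,v}
  v: {b,i,m}

Chromatic number:
  {b,i,m,v} pairwise interfere (4-clique) ⇒ χ ≥ 4
  assign b→r1 i→r0 k→r1 m→r2 v→r3 — no edge inside a register ⇒ χ ≤ 4
  χ = 4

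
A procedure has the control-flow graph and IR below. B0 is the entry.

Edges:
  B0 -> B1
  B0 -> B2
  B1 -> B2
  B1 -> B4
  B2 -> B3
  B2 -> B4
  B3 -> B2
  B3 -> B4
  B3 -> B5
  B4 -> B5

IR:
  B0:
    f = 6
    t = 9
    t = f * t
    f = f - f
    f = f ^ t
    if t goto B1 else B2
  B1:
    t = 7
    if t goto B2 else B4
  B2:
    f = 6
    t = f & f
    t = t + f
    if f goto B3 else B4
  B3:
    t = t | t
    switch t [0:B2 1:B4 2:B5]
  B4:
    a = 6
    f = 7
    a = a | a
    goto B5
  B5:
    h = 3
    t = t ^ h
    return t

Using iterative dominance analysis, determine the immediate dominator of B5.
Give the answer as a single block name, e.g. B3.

Answer: B0

Analysis:
idom tree: B1←B0 B2←B0 B3←B2 B4←B0 B5←B0
Dom∩ at merges:
  B2: preds {B0,B1,B3}: {B0} ∩ {B0,B1} ∩ {B0,B2,B3} = {B0}; idom=B0
  B4: preds {B1,B2,B3}: {B0,B1} ∩ {B0,B2} ∩ {B0,B2,B3} = {B0}; idom=B0
  B5: preds {B3,B4}: {B0,B2,B3} ∩ {B0,B4} = {B0}; idom=B0

idom(B5) = B0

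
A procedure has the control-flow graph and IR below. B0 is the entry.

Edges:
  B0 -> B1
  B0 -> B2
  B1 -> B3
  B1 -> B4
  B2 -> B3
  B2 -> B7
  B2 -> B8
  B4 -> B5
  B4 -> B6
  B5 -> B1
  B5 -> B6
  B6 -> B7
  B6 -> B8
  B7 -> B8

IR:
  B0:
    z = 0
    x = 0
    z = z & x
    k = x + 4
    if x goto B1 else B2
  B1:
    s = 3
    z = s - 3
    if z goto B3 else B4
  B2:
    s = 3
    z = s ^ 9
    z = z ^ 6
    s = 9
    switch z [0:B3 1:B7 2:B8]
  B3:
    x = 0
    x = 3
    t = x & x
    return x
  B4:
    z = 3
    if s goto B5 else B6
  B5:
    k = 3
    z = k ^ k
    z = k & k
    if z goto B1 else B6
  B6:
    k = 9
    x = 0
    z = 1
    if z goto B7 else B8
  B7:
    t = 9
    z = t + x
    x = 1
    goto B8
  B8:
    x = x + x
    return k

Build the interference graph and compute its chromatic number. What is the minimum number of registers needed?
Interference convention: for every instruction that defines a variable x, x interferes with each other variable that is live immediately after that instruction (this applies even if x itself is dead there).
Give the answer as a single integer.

Answer: 4

Analysis:
def/use:
  B0: def={k,x,z} ue=∅
  B1: def={s,z} ue=∅
  B2: def={s,z} ue=∅
  B3: def={t,x} ue=∅
  B4: def={z} ue={s}
  B5: def={k,z} ue=∅
  B6: def={k,x,z} ue=∅
  B7: def={t,x,z} ue={x}
  B8: def={x} ue={k,x}

Backward fixpoint:
  B0 li=∅ lo={k,x}
  B1 li=∅ lo={s}
  B2 li={k,x} lo={k,x}
  B3 li=∅ lo=∅
  B4 li={s} lo=∅
  B5 li=∅ lo=∅
  B6 li=∅ lo={k,x}
  B7 li={k,x} lo={k,x}
  B8 li={k,x} lo=∅

Interference:
  k↔{s,t,x,z}
  s↔{k,x,z}
  t↔{k,x}
  x↔{k,s,t,z}
  z↔{k,s,x}

Registers:
  lower bound: {k,s,x,z} mutually conflict ⇒ χ ≥ 4
  assign k→R0 s→R2 t→R2 x→R1 z→R3 — no edge inside a register ⇒ χ ≤ 4
  χ = 4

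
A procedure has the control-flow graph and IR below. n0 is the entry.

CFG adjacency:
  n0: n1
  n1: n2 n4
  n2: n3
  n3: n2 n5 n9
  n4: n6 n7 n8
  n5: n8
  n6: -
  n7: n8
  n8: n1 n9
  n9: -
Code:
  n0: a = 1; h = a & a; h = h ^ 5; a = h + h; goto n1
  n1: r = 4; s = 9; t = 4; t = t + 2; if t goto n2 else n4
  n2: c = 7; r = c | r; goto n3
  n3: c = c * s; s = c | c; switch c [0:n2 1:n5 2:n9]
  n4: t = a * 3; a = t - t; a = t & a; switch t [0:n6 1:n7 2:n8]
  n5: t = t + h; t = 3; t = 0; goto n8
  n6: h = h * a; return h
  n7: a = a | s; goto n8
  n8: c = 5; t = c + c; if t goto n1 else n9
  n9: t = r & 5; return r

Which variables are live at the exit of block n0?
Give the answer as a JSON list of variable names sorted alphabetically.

Per-block:
  n0: def={a,h} ue=∅
  n1: def={r,s,t} ue=∅
  n2: def={c,r} ue={r}
  n3: def={c,s} ue={c,s}
  n4: def={a,t} ue={a}
  n5: def={t} ue={h,t}
  n6: def={h} ue={a,h}
  n7: def={a} ue={a,s}
  n8: def={c,t} ue=∅
  n9: def={t} ue={r}

Liveness:
  n0: in=∅ out={a,h}
  n1: in={a,h} out={a,h,r,s,t}
  n2: in={a,h,r,s,t} out={a,c,h,r,s,t}
  n3: in={a,c,h,r,s,t} out={a,h,r,s,t}
  n4: in={a,h,r,s} out={a,h,r,s}
  n5: in={a,h,r,t} out={a,h,r}
  n6: in={a,h} out=∅
  n7: in={a,h,r,s} out={a,h,r}
  n8: in={a,h,r} out={a,h,r}
  n9: in={r} out=∅

live-out(n0) = ["a", "h"]

Answer: ["a", "h"]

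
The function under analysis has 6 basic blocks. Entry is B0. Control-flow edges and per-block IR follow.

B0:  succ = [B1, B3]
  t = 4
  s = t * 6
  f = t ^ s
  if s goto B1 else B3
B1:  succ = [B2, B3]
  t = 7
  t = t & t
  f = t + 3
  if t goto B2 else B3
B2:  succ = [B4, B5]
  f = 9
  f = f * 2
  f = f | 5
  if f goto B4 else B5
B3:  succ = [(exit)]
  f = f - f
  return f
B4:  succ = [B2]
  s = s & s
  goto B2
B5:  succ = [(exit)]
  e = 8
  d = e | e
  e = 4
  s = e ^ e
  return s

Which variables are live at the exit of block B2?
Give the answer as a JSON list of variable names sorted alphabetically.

Answer: ["s"]

Analysis:
def/use:
  B0 def {f,s,t} use ∅
  B1 def {f,t} use ∅
  B2 def {f} use ∅
  B3 def {f} use {f}
  B4 def {s} use {s}
  B5 def {d,e,s} use ∅

Live sets:
  B0: in=∅ out={f,s}
  B1: in={s} out={f,s}
  B2: in={s} out={s}
  B3: in={f} out=∅
  B4: in={s} out={s}
  B5: in=∅ out=∅

live-out(B2) = ["s"]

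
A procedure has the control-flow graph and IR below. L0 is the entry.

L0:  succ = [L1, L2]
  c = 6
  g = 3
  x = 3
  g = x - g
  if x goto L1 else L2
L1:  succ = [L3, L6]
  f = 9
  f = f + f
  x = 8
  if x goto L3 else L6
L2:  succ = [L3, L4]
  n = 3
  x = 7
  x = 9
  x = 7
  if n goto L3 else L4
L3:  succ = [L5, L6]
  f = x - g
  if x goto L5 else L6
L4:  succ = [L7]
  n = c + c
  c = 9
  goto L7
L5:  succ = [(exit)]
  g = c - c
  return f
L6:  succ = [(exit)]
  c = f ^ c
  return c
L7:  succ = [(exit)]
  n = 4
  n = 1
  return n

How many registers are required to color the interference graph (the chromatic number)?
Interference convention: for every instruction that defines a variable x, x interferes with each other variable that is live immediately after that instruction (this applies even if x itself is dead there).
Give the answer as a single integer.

Block summaries:
  L0: {c,g,x} / ∅
  L1: {f,x} / ∅
  L2: {n,x} / ∅
  L3: {f} / {g,x}
  L4: {c,n} / {c}
  L5: {g} / {c,f}
  L6: {c} / {c,f}
  L7: {n} / ∅

Live sets:
  L0: in=∅ out={c,g}
  L1: in={c,g} out={c,f,g,x}
  L2: in={c,g} out={c,g,x}
  L3: in={c,g,x} out={c,f}
  L4: in={c} out=∅
  L5: in={c,f} out=∅
  L6: in={c,f} out=∅
  L7: in=∅ out=∅

Interference:
  c↔{f,g,n,x}
  f↔{c,g,x}
  g↔{c,f,n,x}
  n↔{c,g,x}
  x↔{c,f,g,n}

Chromatic number:
  clique {c,f,g,x} ⇒ need ≥ 4
  4-colouring: R0={c}  R1={g}  R2={x}  R3={f,n}
  χ = 4

Answer: 4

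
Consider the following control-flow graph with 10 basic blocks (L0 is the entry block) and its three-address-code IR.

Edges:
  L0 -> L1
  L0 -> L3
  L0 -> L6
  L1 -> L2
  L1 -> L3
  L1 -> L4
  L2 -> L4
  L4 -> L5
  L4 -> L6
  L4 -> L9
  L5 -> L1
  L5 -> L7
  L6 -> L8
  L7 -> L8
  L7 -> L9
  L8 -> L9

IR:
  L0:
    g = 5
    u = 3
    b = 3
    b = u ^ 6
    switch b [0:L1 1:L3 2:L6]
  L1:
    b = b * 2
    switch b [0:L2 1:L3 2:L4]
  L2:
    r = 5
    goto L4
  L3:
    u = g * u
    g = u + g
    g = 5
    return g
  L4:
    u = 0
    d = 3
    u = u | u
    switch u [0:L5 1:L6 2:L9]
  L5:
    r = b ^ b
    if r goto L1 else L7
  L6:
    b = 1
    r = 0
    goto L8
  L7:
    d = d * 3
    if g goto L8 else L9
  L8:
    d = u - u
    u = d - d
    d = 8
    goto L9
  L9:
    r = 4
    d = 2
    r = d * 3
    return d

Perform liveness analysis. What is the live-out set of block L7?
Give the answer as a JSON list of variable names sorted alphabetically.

Answer: ["u"]

Analysis:
Per-block:
  L0 def {b,g,u} use ∅
  L1 def {b} use {b}
  L2 def {r} use ∅
  L3 def {g,u} use {g,u}
  L4 def {d,u} use ∅
  L5 def {r} use {b}
  L6 def {b,r} use ∅
  L7 def {d} use {d,g}
  L8 def {d,u} use {u}
  L9 def {d,r} use ∅

Live sets:
  live L0: ∅→{b,g,u}
  live L1: {b,g,u}→{b,g,u}
  live L2: {b,g}→{b,g}
  live L3: {g,u}→∅
  live L4: {b,g}→{b,d,g,u}
  live L5: {b,d,g,u}→{b,d,g,u}
  live L6: {u}→{u}
  live L7: {d,g,u}→{u}
  live L8: {u}→∅
  live L9: ∅→∅

live-out(L7) = ["u"]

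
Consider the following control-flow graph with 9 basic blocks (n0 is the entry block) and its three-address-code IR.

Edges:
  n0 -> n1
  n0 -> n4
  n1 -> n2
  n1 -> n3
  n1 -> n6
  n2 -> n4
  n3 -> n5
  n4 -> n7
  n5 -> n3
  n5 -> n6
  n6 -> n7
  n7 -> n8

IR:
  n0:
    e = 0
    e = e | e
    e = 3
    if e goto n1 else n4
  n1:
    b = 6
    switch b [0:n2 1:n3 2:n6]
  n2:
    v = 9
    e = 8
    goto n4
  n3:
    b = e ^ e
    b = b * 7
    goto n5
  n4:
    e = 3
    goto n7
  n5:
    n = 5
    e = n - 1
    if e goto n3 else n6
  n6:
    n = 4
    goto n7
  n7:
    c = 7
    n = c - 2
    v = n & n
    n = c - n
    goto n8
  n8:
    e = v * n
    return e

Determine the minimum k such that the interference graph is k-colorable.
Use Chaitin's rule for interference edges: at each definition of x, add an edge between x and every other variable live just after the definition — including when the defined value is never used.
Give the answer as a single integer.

Answer: 3

Derivation:
def/use:
  n0: def={e} ue=∅
  n1: def={b} ue=∅
  n2: def={e,v} ue=∅
  n3: def={b} ue={e}
  n4: def={e} ue=∅
  n5: def={e,n} ue=∅
  n6: def={n} ue=∅
  n7: def={c,n,v} ue=∅
  n8: def={e} ue={n,v}

Live sets:
  n0: in=∅ out={e}
  n1: in={e} out={e}
  n2: in=∅ out=∅
  n3: in={e} out=∅
  n4: in=∅ out=∅
  n5: in=∅ out={e}
  n6: in=∅ out=∅
  n7: in=∅ out={n,v}
  n8: in={n,v} out=∅

Interference:
  b↔{e}
  c↔{n,v}
  e↔{b}
  n↔{c,v}
  v↔{c,n}

Chromatic number:
  lower bound: {c,n,v} mutually conflict ⇒ χ ≥ 3
  3-colouring: R0={b,c}  R1={e,n}  R2={v}
  χ = 3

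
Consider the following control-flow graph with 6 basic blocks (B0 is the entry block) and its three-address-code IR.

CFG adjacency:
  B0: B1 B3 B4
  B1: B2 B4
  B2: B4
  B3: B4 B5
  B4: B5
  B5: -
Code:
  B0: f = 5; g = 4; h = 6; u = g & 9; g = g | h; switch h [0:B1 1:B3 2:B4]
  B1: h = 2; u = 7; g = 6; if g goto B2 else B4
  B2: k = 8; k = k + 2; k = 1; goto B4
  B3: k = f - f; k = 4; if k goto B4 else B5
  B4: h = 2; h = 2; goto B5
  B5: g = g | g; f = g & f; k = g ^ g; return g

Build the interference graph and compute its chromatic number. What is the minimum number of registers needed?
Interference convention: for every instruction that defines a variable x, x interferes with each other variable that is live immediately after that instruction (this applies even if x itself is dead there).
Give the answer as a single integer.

Answer: 4

Working:
def/use:
  B0: def={f,g,h,u} ue=∅
  B1: def={g,h,u} ue=∅
  B2: def={k} ue=∅
  B3: def={k} ue={f}
  B4: def={h} ue=∅
  B5: def={f,g,k} ue={f,g}

Backward fixpoint:
  B0 li=∅ lo={f,g}
  B1 li={f} lo={f,g}
  B2 li={f,g} lo={f,g}
  B3 li={f,g} lo={f,g}
  B4 li={f,g} lo={f,g}
  B5 li={f,g} lo=∅

Conflict graph:
  f: {g,h,k,u}
  g: {f,h,k,u}
  h: {f,g,u}
  k: {f,g}
  u: {f,g,h}

Chromatic number:
  clique {f,g,h,u} ⇒ need ≥ 4
  assign f→c0 g→c1 h→c2 k→c2 u→c3 — no edge inside a register ⇒ χ ≤ 4
  χ = 4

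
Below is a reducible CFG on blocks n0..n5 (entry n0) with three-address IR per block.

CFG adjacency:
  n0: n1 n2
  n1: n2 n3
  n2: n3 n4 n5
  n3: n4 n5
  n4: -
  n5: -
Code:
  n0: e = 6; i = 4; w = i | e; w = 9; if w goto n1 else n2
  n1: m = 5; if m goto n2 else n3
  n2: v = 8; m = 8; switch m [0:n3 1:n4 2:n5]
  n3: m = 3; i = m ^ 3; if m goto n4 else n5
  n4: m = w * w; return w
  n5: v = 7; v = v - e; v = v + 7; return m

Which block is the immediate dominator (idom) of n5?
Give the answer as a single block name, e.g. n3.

idom tree: n1←n0 n2←n0 n3←n0 n4←n0 n5←n0
Dom at joins:
  n2: preds {n0,n1}: {n0} ∩ {n0,n1} = {n0}; idom=n0
  n3: preds {n1,n2}: {n0,n1} ∩ {n0,n2} = {n0}; idom=n0
  n4: preds {n2,n3}: {n0,n2} ∩ {n0,n3} = {n0}; idom=n0
  n5: preds {n2,n3}: {n0,n2} ∩ {n0,n3} = {n0}; idom=n0

idom(n5) = n0

Answer: n0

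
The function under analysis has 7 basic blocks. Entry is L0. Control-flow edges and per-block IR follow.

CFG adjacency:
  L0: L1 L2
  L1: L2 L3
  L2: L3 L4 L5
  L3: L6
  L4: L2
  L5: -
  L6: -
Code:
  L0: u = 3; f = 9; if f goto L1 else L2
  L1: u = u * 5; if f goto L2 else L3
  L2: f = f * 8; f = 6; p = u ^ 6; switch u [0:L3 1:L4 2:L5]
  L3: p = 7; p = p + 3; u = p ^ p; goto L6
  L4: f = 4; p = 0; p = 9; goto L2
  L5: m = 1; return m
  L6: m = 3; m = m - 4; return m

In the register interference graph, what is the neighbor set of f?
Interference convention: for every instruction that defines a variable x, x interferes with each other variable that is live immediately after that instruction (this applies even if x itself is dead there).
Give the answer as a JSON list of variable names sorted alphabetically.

Block summaries:
  L0: def={f,u} ue=∅
  L1: def={u} ue={f,u}
  L2: def={f,p} ue={f,u}
  L3: def={p,u} ue=∅
  L4: def={f,p} ue=∅
  L5: def={m} ue=∅
  L6: def={m} ue=∅

Liveness:
  L0: in=∅ out={f,u}
  L1: in={f,u} out={f,u}
  L2: in={f,u} out={u}
  L3: in=∅ out=∅
  L4: in={u} out={f,u}
  L5: in=∅ out=∅
  L6: in=∅ out=∅

Interference:
  f: {p,u}
  m: ∅
  p: {f,u}
  u: {f,p}

N(f) = ["p", "u"]

Answer: ["p", "u"]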